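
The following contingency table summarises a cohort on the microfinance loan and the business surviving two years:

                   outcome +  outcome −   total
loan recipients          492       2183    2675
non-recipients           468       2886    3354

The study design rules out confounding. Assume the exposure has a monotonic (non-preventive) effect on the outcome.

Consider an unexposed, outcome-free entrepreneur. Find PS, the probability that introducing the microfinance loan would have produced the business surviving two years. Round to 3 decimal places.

p₁ = P(outcome | exposed) = 492/2675 = 0.18393
p₀ = P(outcome | unexposed) = 468/3354 = 0.13953
Under exogeneity and monotonicity, PS = (p₁ − p₀)/(1 − p₀).
PS = (0.18393 − 0.13953) / 0.86047 ≈ 0.0516

PS ≈ 0.052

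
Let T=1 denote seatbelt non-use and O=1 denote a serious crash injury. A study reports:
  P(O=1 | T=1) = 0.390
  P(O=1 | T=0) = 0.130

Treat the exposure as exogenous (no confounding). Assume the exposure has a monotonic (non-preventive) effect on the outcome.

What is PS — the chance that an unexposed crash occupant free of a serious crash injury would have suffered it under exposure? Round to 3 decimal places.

PS ≈ 0.299

Let p₁ = 0.39, p₀ = 0.13.
Under exogeneity and monotonicity, PS = (p₁ − p₀) / (1 − p₀).
PS = (0.39 − 0.13) / (1 − 0.13) = 0.26 / 0.87 ≈ 0.2989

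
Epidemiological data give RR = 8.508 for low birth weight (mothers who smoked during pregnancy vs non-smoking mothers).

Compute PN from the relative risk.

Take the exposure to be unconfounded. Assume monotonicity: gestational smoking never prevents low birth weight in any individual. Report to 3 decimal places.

PN ≈ 0.882

Under exogeneity and monotonicity, PN = (RR − 1) / RR = 1 − 1/RR.
PN = (8.508 − 1) / 8.508 = 7.508 / 8.508 ≈ 0.8825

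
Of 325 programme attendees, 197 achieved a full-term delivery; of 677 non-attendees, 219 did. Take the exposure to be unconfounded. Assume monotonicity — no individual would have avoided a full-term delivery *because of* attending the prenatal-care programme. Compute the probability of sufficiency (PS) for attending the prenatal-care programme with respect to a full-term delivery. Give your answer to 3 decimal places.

PS ≈ 0.418

p₁ = P(outcome | exposed) = 197/325 = 0.60615
p₀ = P(outcome | unexposed) = 219/677 = 0.32349
Under exogeneity and monotonicity, PS = (p₁ − p₀) / (1 − p₀).
PS = (0.60615 − 0.32349) / (1 − 0.32349) = 0.28267 / 0.67651 ≈ 0.4178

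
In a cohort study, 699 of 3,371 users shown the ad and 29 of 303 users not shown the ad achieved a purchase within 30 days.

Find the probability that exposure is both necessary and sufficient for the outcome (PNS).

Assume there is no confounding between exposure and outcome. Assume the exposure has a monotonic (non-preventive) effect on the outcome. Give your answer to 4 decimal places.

PNS ≈ 0.1116

p₁ = P(outcome | exposed) = 699/3371 = 0.20736
p₀ = P(outcome | unexposed) = 29/303 = 0.09571
Under exogeneity and monotonicity, PNS = p₁ − p₀.
PNS = 0.20736 − 0.09571 = 0.11165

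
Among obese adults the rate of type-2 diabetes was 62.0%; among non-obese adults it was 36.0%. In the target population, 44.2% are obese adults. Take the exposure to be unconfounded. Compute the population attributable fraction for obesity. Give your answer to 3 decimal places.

p₁ = 0.62, p₀ = 0.36.
Overall risk P(Y=1) = π·p₁ + (1−π)·p₀ = 0.442×0.62 + 0.558×0.36 = 0.47492.
Under exogeneity, PAF = [P(Y=1) − p₀] / P(Y=1).
PAF = (0.47492 − 0.36) / 0.47492 ≈ 0.2420

PAF ≈ 0.242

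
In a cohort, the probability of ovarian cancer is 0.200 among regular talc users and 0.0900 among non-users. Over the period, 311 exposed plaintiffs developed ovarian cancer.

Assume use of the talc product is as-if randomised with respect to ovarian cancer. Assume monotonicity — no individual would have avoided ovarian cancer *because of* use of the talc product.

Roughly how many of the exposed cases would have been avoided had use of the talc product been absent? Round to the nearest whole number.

Let p₁ = 0.2, p₀ = 0.09.
PN = (p₁ − p₀)/p₁ = (0.2 − 0.09) / 0.2 ≈ 0.55000.
Attributable cases ≈ PN × (exposed cases) = 0.55000 × 311 ≈ 171.05.

about 171 cases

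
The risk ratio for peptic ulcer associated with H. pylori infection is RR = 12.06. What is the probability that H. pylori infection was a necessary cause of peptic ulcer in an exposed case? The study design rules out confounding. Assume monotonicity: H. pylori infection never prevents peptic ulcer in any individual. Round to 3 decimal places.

Under exogeneity and monotonicity, PN = (RR − 1) / RR = 1 − 1/RR.
PN = (12.06 − 1) / 12.06 = 11.06 / 12.06 ≈ 0.9171

PN ≈ 0.917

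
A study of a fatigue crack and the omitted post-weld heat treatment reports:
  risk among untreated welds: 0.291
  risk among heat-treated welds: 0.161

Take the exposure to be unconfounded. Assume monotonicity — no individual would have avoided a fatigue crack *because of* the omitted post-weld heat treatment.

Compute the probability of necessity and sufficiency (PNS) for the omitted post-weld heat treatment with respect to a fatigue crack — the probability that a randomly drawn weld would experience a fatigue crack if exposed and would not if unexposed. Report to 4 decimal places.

PNS ≈ 0.1300

Let p₁ = 0.291, p₀ = 0.161.
Under exogeneity and monotonicity, PNS = p₁ − p₀.
PNS = 0.291 − 0.161 = 0.13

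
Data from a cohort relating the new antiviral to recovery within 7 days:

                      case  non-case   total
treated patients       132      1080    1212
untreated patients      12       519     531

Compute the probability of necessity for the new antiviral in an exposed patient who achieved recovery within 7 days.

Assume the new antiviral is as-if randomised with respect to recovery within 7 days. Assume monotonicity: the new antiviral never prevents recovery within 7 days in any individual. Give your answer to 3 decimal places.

p₁ = P(outcome | exposed) = 132/1212 = 0.10891
p₀ = P(outcome | unexposed) = 12/531 = 0.022599
Under exogeneity and monotonicity, PN = (p₁ − p₀)/p₁.
PN = (0.10891 − 0.022599) / 0.10891 ≈ 0.7925

PN ≈ 0.793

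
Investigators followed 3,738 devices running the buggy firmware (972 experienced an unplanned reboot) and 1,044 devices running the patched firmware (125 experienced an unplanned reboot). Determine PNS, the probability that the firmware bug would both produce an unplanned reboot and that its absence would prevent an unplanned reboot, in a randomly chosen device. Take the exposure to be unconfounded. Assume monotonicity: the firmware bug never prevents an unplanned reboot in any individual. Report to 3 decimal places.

PNS ≈ 0.140

p₁ = P(outcome | exposed) = 972/3738 = 0.26003
p₀ = P(outcome | unexposed) = 125/1044 = 0.11973
Under exogeneity and monotonicity, PNS = p₁ − p₀.
PNS = 0.26003 − 0.11973 = 0.1403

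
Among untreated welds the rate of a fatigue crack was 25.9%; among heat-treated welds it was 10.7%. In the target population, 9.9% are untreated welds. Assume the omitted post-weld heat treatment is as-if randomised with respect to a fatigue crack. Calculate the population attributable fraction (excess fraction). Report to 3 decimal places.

PAF ≈ 0.123

p₁ = 0.259, p₀ = 0.107.
Overall risk P(Y=1) = π·p₁ + (1−π)·p₀ = 0.099×0.259 + 0.901×0.107 = 0.12205.
Under exogeneity, PAF = [P(Y=1) − p₀] / P(Y=1).
PAF = (0.12205 − 0.107) / 0.12205 ≈ 0.1233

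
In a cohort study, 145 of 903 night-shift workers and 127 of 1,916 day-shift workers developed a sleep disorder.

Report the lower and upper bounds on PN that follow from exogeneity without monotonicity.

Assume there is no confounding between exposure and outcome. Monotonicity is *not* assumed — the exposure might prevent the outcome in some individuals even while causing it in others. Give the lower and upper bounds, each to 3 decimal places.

p₁ = P(outcome | exposed) = 145/903 = 0.16058
p₀ = P(outcome | unexposed) = 127/1916 = 0.066284
Under exogeneity alone the bounds on PN are max{0,(p₁−p₀)/p₁} ≤ PN ≤ min{1,(1−p₀)/p₁}.
  lower = (p₁ − p₀)/p₁ = 0.094292 / 0.16058 ≈ 0.5872
  upper = min{1, (1 − p₀)/p₁} = 0.93372 / 0.16058 ≈ 5.8148 → capped at 1

0.587 ≤ PN ≤ 1.000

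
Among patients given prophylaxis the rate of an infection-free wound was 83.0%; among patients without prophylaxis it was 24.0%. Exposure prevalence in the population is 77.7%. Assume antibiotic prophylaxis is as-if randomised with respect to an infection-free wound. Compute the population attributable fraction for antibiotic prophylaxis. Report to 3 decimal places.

p₁ = 0.83, p₀ = 0.24.
Overall risk P(Y=1) = π·p₁ + (1−π)·p₀ = 0.777×0.83 + 0.223×0.24 = 0.69843.
Under exogeneity, PAF = [P(Y=1) − p₀] / P(Y=1).
PAF = (0.69843 − 0.24) / 0.69843 ≈ 0.6564

PAF ≈ 0.656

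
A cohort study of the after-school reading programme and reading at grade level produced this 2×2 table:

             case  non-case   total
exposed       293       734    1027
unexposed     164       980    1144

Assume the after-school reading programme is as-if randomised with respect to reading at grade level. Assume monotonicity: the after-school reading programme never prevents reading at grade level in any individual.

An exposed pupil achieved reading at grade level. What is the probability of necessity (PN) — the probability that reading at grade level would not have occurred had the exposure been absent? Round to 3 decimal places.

PN ≈ 0.498

p₁ = P(outcome | exposed) = 293/1027 = 0.2853
p₀ = P(outcome | unexposed) = 164/1144 = 0.14336
Under exogeneity and monotonicity, PN = (p₁ − p₀)/p₁.
PN = (0.2853 − 0.14336) / 0.2853 ≈ 0.4975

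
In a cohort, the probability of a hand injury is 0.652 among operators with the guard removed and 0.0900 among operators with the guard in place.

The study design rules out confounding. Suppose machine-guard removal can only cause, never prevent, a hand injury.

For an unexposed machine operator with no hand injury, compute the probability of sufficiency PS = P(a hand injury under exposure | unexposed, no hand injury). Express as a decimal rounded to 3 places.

Let p₁ = 0.652, p₀ = 0.09.
Under exogeneity and monotonicity, PS = (p₁ − p₀) / (1 − p₀).
PS = (0.652 − 0.09) / (1 − 0.09) = 0.562 / 0.91 ≈ 0.6176

PS ≈ 0.618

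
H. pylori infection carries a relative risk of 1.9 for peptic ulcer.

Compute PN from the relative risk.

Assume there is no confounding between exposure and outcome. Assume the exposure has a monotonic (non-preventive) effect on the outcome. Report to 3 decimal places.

Under exogeneity and monotonicity, PN = (RR − 1) / RR = 1 − 1/RR.
PN = (1.9 − 1) / 1.9 = 0.9 / 1.9 ≈ 0.4737

PN ≈ 0.474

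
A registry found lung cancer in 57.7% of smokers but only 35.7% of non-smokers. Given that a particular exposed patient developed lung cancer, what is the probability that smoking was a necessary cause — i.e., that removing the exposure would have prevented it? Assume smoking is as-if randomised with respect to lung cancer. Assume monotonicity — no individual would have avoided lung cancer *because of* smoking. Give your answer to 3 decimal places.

p₁ = 0.577, p₀ = 0.357.
Under exogeneity and monotonicity, PN = (p₁ − p₀) / p₁.
PN = (0.577 − 0.357) / 0.577 = 0.22 / 0.577 ≈ 0.3813

PN ≈ 0.381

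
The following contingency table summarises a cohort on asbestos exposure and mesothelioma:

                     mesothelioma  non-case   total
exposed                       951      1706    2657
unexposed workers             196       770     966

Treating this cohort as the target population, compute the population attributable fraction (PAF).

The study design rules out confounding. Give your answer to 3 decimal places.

PAF ≈ 0.359

p₁ = P(outcome | exposed) = 951/2657 = 0.35792
p₀ = P(outcome | unexposed) = 196/966 = 0.2029
Exposure prevalence π = 2657/3623 = 0.73337; overall risk P(Y=1) = 0.31659.
Under exogeneity, PAF = [P(Y=1) − p₀]/P(Y=1).
PAF = (0.31659 − 0.2029) / 0.31659 ≈ 0.3591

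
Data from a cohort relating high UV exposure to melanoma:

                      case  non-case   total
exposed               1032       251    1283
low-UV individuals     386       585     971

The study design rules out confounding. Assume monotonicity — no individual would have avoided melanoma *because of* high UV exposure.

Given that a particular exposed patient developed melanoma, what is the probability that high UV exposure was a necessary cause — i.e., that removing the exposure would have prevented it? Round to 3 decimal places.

PN ≈ 0.506

p₁ = P(outcome | exposed) = 1032/1283 = 0.80436
p₀ = P(outcome | unexposed) = 386/971 = 0.39753
Under exogeneity and monotonicity, PN = (p₁ − p₀) / p₁.
PN = (0.80436 − 0.39753) / 0.80436 = 0.40684 / 0.80436 ≈ 0.5058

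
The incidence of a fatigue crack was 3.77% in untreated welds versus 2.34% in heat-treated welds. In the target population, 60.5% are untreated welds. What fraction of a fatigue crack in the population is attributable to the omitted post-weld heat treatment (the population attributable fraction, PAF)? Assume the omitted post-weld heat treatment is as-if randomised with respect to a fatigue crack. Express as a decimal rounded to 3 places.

PAF ≈ 0.270

p₁ = 0.0377, p₀ = 0.0234.
Overall risk P(Y=1) = π·p₁ + (1−π)·p₀ = 0.605×0.0377 + 0.395×0.0234 = 0.032051.
Under exogeneity, PAF = [P(Y=1) − p₀] / P(Y=1).
PAF = (0.032051 − 0.0234) / 0.032051 ≈ 0.2699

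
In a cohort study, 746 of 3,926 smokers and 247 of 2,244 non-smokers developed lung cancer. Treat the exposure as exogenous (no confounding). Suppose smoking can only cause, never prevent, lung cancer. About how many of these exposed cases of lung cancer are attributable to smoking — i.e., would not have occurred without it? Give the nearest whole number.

p₁ = P(outcome | exposed) = 746/3926 = 0.19002
p₀ = P(outcome | unexposed) = 247/2244 = 0.11007
PN = (p₁ − p₀)/p₁ = (0.19002 − 0.11007) / 0.19002 ≈ 0.42072.
Attributable cases ≈ PN × (exposed cases) = 0.42072 × 746 ≈ 313.86.

about 314 cases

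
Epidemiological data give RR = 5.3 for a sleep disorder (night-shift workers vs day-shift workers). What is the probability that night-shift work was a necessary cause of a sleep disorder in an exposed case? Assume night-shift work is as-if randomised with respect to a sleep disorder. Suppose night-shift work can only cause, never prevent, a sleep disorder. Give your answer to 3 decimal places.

Under exogeneity and monotonicity, PN = (RR − 1) / RR = 1 − 1/RR.
PN = (5.3 − 1) / 5.3 = 4.3 / 5.3 ≈ 0.8113

PN ≈ 0.811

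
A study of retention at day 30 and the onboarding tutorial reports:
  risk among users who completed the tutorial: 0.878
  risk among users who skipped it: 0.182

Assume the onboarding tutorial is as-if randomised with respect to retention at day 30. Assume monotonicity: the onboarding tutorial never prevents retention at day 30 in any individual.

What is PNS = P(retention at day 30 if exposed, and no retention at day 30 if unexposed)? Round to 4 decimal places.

PNS ≈ 0.6960

Let p₁ = 0.878, p₀ = 0.182.
Under exogeneity and monotonicity, PNS = p₁ − p₀.
PNS = 0.878 − 0.182 = 0.696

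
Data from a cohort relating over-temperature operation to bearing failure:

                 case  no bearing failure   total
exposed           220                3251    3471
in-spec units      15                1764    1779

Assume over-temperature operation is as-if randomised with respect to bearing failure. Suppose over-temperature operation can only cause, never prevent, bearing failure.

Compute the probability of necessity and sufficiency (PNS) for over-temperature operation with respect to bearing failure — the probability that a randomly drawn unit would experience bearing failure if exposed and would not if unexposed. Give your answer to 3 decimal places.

PNS ≈ 0.055

p₁ = P(outcome | exposed) = 220/3471 = 0.063382
p₀ = P(outcome | unexposed) = 15/1779 = 0.0084317
Under exogeneity and monotonicity, PNS = p₁ − p₀.
PNS = 0.063382 − 0.0084317 = 0.054951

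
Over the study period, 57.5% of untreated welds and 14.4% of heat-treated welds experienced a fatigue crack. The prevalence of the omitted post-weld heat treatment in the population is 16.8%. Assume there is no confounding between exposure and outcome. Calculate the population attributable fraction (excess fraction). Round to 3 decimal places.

PAF ≈ 0.335

p₁ = 0.575, p₀ = 0.144.
Overall risk P(Y=1) = π·p₁ + (1−π)·p₀ = 0.168×0.575 + 0.832×0.144 = 0.21641.
Under exogeneity, PAF = [P(Y=1) − p₀] / P(Y=1).
PAF = (0.21641 − 0.144) / 0.21641 ≈ 0.3346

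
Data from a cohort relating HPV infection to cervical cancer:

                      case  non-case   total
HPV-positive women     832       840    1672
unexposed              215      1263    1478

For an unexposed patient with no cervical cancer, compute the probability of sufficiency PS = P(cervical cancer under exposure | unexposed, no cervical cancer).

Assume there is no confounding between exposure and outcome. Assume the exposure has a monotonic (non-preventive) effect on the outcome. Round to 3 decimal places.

PS ≈ 0.412

p₁ = P(outcome | exposed) = 832/1672 = 0.49761
p₀ = P(outcome | unexposed) = 215/1478 = 0.14547
Under exogeneity and monotonicity, PS = (p₁ − p₀)/(1 − p₀).
PS = (0.49761 − 0.14547) / 0.85453 ≈ 0.4121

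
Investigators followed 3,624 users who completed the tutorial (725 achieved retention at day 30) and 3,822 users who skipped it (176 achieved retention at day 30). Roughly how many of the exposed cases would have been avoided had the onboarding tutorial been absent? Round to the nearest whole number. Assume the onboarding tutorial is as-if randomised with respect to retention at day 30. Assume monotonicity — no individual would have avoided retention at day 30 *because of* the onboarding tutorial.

p₁ = P(outcome | exposed) = 725/3624 = 0.20006
p₀ = P(outcome | unexposed) = 176/3822 = 0.046049
PN = (p₁ − p₀)/p₁ = (0.20006 − 0.046049) / 0.20006 ≈ 0.76982.
Attributable cases ≈ PN × (exposed cases) = 0.76982 × 725 ≈ 558.12.

about 558 cases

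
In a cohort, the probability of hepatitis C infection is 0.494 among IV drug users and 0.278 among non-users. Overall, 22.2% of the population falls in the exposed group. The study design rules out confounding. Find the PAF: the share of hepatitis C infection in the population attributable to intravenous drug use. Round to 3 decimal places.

Let p₁ = 0.494, p₀ = 0.278.
Overall risk P(Y=1) = π·p₁ + (1−π)·p₀ = 0.222×0.494 + 0.778×0.278 = 0.32595.
Under exogeneity, PAF = [P(Y=1) − p₀] / P(Y=1).
PAF = (0.32595 − 0.278) / 0.32595 ≈ 0.1471

PAF ≈ 0.147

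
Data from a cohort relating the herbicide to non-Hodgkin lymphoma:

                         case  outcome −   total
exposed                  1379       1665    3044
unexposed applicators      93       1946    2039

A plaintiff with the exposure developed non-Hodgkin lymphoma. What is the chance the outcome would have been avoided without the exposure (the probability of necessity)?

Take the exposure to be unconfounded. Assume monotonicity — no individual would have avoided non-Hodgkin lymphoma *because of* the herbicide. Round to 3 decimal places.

PN ≈ 0.899

p₁ = P(outcome | exposed) = 1379/3044 = 0.45302
p₀ = P(outcome | unexposed) = 93/2039 = 0.045611
Under exogeneity and monotonicity, PN = (p₁ − p₀) / p₁.
PN = (0.45302 − 0.045611) / 0.45302 = 0.40741 / 0.45302 ≈ 0.8993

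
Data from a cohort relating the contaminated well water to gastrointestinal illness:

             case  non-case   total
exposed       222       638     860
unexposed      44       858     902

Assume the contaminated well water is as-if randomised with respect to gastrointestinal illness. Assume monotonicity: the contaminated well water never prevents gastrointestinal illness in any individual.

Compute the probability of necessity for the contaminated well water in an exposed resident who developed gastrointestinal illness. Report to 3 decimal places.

PN ≈ 0.811

p₁ = P(outcome | exposed) = 222/860 = 0.25814
p₀ = P(outcome | unexposed) = 44/902 = 0.04878
Under exogeneity and monotonicity, PN = (p₁ − p₀) / p₁.
PN = (0.25814 − 0.04878) / 0.25814 = 0.20936 / 0.25814 ≈ 0.8110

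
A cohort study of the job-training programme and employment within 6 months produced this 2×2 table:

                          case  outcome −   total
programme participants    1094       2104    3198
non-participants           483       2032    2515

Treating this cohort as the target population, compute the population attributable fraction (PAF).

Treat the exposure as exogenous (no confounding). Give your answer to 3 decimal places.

p₁ = P(outcome | exposed) = 1094/3198 = 0.34209
p₀ = P(outcome | unexposed) = 483/2515 = 0.19205
Exposure prevalence π = 3198/5713 = 0.55978; overall risk P(Y=1) = 0.27604.
Under exogeneity, PAF = [P(Y=1) − p₀]/P(Y=1).
PAF = (0.27604 − 0.19205) / 0.27604 ≈ 0.3043

PAF ≈ 0.304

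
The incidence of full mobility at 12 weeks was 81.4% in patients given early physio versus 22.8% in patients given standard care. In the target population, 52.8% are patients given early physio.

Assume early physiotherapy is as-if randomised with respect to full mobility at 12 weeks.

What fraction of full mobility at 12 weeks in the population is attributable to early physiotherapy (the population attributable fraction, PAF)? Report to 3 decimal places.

PAF ≈ 0.576

p₁ = 0.814, p₀ = 0.228.
Overall risk P(Y=1) = π·p₁ + (1−π)·p₀ = 0.528×0.814 + 0.472×0.228 = 0.53741.
Under exogeneity, PAF = [P(Y=1) − p₀] / P(Y=1).
PAF = (0.53741 − 0.228) / 0.53741 ≈ 0.5757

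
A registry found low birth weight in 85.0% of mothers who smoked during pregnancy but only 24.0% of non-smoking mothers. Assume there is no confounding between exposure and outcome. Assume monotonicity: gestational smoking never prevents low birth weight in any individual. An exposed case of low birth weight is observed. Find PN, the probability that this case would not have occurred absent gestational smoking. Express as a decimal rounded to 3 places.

PN ≈ 0.718

p₁ = 0.85, p₀ = 0.24.
Under exogeneity and monotonicity, PN = (p₁ − p₀) / p₁.
PN = (0.85 − 0.24) / 0.85 = 0.61 / 0.85 ≈ 0.7176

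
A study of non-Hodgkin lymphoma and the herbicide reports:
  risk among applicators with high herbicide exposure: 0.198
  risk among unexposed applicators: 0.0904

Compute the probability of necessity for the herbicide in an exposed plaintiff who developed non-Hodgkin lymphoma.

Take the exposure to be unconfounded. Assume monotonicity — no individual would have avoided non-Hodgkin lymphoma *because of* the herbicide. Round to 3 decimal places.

PN ≈ 0.543

Let p₁ = 0.198, p₀ = 0.0904.
Under exogeneity and monotonicity, PN = (p₁ − p₀) / p₁.
PN = (0.198 − 0.0904) / 0.198 = 0.1076 / 0.198 ≈ 0.5434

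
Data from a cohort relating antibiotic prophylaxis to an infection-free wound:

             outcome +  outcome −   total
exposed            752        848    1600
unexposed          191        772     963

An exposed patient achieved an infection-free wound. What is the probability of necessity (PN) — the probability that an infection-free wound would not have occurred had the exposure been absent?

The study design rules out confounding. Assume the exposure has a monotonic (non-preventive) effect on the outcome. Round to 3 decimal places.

p₁ = P(outcome | exposed) = 752/1600 = 0.47
p₀ = P(outcome | unexposed) = 191/963 = 0.19834
Under exogeneity and monotonicity, PN = (p₁ − p₀) / p₁.
PN = (0.47 − 0.19834) / 0.47 = 0.27166 / 0.47 ≈ 0.5780

PN ≈ 0.578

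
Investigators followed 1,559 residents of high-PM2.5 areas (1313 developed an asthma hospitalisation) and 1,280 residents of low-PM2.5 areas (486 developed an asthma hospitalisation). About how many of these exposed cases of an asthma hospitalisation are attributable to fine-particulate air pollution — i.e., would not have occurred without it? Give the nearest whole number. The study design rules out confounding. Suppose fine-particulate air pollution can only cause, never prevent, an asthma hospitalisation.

about 721 cases

p₁ = P(outcome | exposed) = 1313/1559 = 0.84221
p₀ = P(outcome | unexposed) = 486/1280 = 0.37969
PN = (p₁ − p₀)/p₁ = (0.84221 − 0.37969) / 0.84221 ≈ 0.54918.
Attributable cases ≈ PN × (exposed cases) = 0.54918 × 1313 ≈ 721.07.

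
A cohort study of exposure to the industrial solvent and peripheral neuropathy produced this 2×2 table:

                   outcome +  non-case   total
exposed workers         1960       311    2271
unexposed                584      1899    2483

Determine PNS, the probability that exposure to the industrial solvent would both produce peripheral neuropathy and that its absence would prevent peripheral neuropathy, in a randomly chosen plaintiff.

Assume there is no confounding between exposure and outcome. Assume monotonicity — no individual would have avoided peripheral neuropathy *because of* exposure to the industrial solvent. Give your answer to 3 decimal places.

PNS ≈ 0.628

p₁ = P(outcome | exposed) = 1960/2271 = 0.86306
p₀ = P(outcome | unexposed) = 584/2483 = 0.2352
Under exogeneity and monotonicity, PNS = p₁ − p₀.
PNS = 0.86306 − 0.2352 = 0.62786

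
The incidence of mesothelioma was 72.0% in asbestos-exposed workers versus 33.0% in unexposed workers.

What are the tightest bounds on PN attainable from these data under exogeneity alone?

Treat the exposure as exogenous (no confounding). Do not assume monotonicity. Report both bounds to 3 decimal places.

0.542 ≤ PN ≤ 0.931

p₁ = 0.72, p₀ = 0.33.
Under exogeneity alone the bounds on PN are max{0,(p₁−p₀)/p₁} ≤ PN ≤ min{1,(1−p₀)/p₁}.
  lower = (p₁ − p₀)/p₁ = 0.39 / 0.72 ≈ 0.5417
  upper = min{1, (1 − p₀)/p₁} = 0.67 / 0.72 ≈ 0.9306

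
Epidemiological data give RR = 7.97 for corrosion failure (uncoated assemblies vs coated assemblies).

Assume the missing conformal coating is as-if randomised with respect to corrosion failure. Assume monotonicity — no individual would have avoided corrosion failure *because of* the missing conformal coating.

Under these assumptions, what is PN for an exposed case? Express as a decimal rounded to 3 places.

Under exogeneity and monotonicity, PN = (RR − 1) / RR = 1 − 1/RR.
PN = (7.97 − 1) / 7.97 = 6.97 / 7.97 ≈ 0.8745

PN ≈ 0.875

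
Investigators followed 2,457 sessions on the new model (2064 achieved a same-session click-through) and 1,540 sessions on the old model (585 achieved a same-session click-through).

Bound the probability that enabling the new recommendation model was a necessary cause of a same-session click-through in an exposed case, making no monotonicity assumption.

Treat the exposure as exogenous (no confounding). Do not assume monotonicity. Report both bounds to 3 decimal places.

p₁ = P(outcome | exposed) = 2064/2457 = 0.84005
p₀ = P(outcome | unexposed) = 585/1540 = 0.37987
Under exogeneity alone the bounds on PN are max{0,(p₁−p₀)/p₁} ≤ PN ≤ min{1,(1−p₀)/p₁}.
  lower = (p₁ − p₀)/p₁ = 0.46018 / 0.84005 ≈ 0.5478
  upper = min{1, (1 − p₀)/p₁} = 0.62013 / 0.84005 ≈ 0.7382

0.548 ≤ PN ≤ 0.738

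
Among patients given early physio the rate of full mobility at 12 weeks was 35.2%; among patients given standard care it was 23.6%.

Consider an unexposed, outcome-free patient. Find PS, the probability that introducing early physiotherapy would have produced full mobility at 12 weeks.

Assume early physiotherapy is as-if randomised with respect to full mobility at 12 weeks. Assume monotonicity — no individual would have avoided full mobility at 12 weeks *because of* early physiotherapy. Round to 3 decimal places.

p₁ = 0.352, p₀ = 0.236.
Under exogeneity and monotonicity, PS = (p₁ − p₀) / (1 − p₀).
PS = (0.352 − 0.236) / (1 − 0.236) = 0.116 / 0.764 ≈ 0.1518

PS ≈ 0.152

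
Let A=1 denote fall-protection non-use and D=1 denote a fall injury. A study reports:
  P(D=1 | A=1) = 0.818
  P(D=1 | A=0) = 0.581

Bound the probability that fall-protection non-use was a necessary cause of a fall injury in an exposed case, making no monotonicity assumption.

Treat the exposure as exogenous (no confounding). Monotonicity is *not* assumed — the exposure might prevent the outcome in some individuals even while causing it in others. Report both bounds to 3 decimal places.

Let p₁ = 0.818, p₀ = 0.581.
Under exogeneity alone the bounds on PN are max{0,(p₁−p₀)/p₁} ≤ PN ≤ min{1,(1−p₀)/p₁}.
  lower = (p₁ − p₀)/p₁ = 0.237 / 0.818 ≈ 0.2897
  upper = min{1, (1 − p₀)/p₁} = 0.419 / 0.818 ≈ 0.5122

0.290 ≤ PN ≤ 0.512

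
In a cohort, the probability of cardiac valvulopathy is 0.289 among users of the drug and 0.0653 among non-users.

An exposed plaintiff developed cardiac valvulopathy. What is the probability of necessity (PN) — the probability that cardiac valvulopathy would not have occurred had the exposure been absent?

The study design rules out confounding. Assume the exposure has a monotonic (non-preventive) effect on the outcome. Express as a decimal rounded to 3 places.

Let p₁ = 0.289, p₀ = 0.0653.
Under exogeneity and monotonicity, PN = (p₁ − p₀) / p₁.
PN = (0.289 − 0.0653) / 0.289 = 0.2237 / 0.289 ≈ 0.7740

PN ≈ 0.774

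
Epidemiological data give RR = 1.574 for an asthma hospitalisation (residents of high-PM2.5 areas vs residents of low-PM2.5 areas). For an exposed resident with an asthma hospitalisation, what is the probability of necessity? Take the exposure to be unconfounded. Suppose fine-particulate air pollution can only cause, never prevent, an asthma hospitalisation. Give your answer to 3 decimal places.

PN ≈ 0.365

Under exogeneity and monotonicity, PN = (RR − 1) / RR = 1 − 1/RR.
PN = (1.574 − 1) / 1.574 = 0.574 / 1.574 ≈ 0.3647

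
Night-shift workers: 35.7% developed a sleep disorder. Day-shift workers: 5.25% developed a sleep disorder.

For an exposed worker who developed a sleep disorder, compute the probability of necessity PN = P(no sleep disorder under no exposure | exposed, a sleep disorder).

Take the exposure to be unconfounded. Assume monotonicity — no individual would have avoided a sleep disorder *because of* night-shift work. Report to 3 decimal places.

PN ≈ 0.853

p₁ = 0.357, p₀ = 0.0525.
Under exogeneity and monotonicity, PN = (p₁ − p₀) / p₁.
PN = (0.357 − 0.0525) / 0.357 = 0.3045 / 0.357 ≈ 0.8529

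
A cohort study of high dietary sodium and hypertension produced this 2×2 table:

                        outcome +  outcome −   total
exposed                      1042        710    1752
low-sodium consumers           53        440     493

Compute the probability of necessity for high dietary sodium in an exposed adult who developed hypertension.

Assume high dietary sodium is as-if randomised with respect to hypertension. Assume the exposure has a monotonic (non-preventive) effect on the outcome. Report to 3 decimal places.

p₁ = P(outcome | exposed) = 1042/1752 = 0.59475
p₀ = P(outcome | unexposed) = 53/493 = 0.10751
Under exogeneity and monotonicity, PN = (p₁ − p₀)/p₁.
PN = (0.59475 − 0.10751) / 0.59475 ≈ 0.8192

PN ≈ 0.819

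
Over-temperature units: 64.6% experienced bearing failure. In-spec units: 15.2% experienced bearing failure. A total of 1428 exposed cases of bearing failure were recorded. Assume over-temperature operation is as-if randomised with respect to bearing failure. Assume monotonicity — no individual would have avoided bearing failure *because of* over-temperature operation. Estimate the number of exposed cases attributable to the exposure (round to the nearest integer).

p₁ = 0.646, p₀ = 0.152.
PN = (p₁ − p₀)/p₁ = (0.646 − 0.152) / 0.646 ≈ 0.76471.
Attributable cases ≈ PN × (exposed cases) = 0.76471 × 1428 ≈ 1092.00.

about 1092 cases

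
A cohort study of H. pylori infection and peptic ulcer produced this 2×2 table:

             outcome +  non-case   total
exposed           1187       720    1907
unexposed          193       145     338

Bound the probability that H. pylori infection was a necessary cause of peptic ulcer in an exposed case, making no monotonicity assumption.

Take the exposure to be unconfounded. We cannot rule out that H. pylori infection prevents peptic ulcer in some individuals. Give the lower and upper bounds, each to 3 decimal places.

p₁ = P(outcome | exposed) = 1187/1907 = 0.62244
p₀ = P(outcome | unexposed) = 193/338 = 0.57101
Under exogeneity alone the bounds on PN are max{0,(p₁−p₀)/p₁} ≤ PN ≤ min{1,(1−p₀)/p₁}.
  lower = (p₁ − p₀)/p₁ = 0.051438 / 0.62244 ≈ 0.0826
  upper = min{1, (1 − p₀)/p₁} = 0.42899 / 0.62244 ≈ 0.6892

0.083 ≤ PN ≤ 0.689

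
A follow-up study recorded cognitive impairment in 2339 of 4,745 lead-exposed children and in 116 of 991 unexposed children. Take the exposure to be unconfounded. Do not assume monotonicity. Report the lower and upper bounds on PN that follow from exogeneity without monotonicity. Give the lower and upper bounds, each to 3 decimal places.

0.763 ≤ PN ≤ 1.000

p₁ = P(outcome | exposed) = 2339/4745 = 0.49294
p₀ = P(outcome | unexposed) = 116/991 = 0.11705
Under exogeneity alone the bounds on PN are max{0,(p₁−p₀)/p₁} ≤ PN ≤ min{1,(1−p₀)/p₁}.
  lower = (p₁ − p₀)/p₁ = 0.37589 / 0.49294 ≈ 0.7625
  upper = min{1, (1 − p₀)/p₁} = 0.88295 / 0.49294 ≈ 1.7912 → capped at 1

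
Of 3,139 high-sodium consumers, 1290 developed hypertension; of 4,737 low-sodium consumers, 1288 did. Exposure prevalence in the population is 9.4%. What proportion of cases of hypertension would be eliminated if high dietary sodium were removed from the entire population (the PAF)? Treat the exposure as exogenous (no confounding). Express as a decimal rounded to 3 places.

PAF ≈ 0.046

p₁ = P(outcome | exposed) = 1290/3139 = 0.41096
p₀ = P(outcome | unexposed) = 1288/4737 = 0.2719
Overall risk P(Y=1) = π·p₁ + (1−π)·p₀ = 0.094×0.41096 + 0.906×0.2719 = 0.28497.
Under exogeneity, PAF = [P(Y=1) − p₀] / P(Y=1).
PAF = (0.28497 − 0.2719) / 0.28497 ≈ 0.0459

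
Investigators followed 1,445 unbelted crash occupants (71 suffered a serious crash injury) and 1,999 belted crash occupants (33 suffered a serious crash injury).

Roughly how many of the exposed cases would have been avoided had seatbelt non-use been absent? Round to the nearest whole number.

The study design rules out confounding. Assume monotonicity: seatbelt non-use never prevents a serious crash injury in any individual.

about 47 cases

p₁ = P(outcome | exposed) = 71/1445 = 0.049135
p₀ = P(outcome | unexposed) = 33/1999 = 0.016508
PN = (p₁ − p₀)/p₁ = (0.049135 − 0.016508) / 0.049135 ≈ 0.66402.
Attributable cases ≈ PN × (exposed cases) = 0.66402 × 71 ≈ 47.15.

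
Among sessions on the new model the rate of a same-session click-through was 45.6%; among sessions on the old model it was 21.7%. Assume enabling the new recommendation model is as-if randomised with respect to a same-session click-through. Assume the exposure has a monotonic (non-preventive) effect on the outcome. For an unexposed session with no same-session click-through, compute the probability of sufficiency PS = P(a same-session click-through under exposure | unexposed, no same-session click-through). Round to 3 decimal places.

p₁ = 0.456, p₀ = 0.217.
Under exogeneity and monotonicity, PS = (p₁ − p₀) / (1 − p₀).
PS = (0.456 − 0.217) / (1 − 0.217) = 0.239 / 0.783 ≈ 0.3052

PS ≈ 0.305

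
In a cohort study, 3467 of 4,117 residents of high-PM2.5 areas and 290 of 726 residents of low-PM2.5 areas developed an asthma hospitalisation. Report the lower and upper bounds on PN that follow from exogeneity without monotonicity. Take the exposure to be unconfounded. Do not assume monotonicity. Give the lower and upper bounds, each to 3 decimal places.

p₁ = P(outcome | exposed) = 3467/4117 = 0.84212
p₀ = P(outcome | unexposed) = 290/726 = 0.39945
Under exogeneity alone the bounds on PN are max{0,(p₁−p₀)/p₁} ≤ PN ≤ min{1,(1−p₀)/p₁}.
  lower = (p₁ − p₀)/p₁ = 0.44267 / 0.84212 ≈ 0.5257
  upper = min{1, (1 − p₀)/p₁} = 0.60055 / 0.84212 ≈ 0.7131

0.526 ≤ PN ≤ 0.713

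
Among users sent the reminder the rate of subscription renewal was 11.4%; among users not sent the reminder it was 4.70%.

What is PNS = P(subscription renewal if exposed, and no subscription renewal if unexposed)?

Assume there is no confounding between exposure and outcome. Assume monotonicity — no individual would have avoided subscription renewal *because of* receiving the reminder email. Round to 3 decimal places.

p₁ = 0.114, p₀ = 0.047.
Under exogeneity and monotonicity, PNS = p₁ − p₀.
PNS = 0.114 − 0.047 = 0.067

PNS ≈ 0.067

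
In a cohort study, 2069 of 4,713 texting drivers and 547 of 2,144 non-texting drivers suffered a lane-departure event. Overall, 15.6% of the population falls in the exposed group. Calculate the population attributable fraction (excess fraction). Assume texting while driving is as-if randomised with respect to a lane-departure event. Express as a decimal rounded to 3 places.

PAF ≈ 0.101

p₁ = P(outcome | exposed) = 2069/4713 = 0.439
p₀ = P(outcome | unexposed) = 547/2144 = 0.25513
Overall risk P(Y=1) = π·p₁ + (1−π)·p₀ = 0.156×0.439 + 0.844×0.25513 = 0.28381.
Under exogeneity, PAF = [P(Y=1) − p₀] / P(Y=1).
PAF = (0.28381 − 0.25513) / 0.28381 ≈ 0.1011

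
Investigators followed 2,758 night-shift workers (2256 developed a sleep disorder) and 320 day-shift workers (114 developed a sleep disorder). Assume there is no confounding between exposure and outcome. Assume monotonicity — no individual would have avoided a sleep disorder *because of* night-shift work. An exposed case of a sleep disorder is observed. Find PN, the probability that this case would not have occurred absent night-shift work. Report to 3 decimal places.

PN ≈ 0.564

p₁ = P(outcome | exposed) = 2256/2758 = 0.81798
p₀ = P(outcome | unexposed) = 114/320 = 0.35625
Under exogeneity and monotonicity, PN = (p₁ − p₀) / p₁.
PN = (0.81798 − 0.35625) / 0.81798 = 0.46173 / 0.81798 ≈ 0.5645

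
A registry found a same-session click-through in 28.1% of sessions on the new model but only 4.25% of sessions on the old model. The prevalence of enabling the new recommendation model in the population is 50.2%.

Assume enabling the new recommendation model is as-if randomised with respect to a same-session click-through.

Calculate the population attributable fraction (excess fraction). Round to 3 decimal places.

p₁ = 0.281, p₀ = 0.0425.
Overall risk P(Y=1) = π·p₁ + (1−π)·p₀ = 0.502×0.281 + 0.498×0.0425 = 0.16223.
Under exogeneity, PAF = [P(Y=1) − p₀] / P(Y=1).
PAF = (0.16223 − 0.0425) / 0.16223 ≈ 0.7380

PAF ≈ 0.738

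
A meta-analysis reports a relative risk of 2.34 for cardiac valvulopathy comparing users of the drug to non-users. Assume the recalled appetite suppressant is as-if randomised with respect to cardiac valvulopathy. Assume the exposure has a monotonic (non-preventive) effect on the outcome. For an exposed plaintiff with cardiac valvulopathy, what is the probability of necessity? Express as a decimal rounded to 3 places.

PN ≈ 0.573

Under exogeneity and monotonicity, PN = (RR − 1) / RR = 1 − 1/RR.
PN = (2.34 − 1) / 2.34 = 1.34 / 2.34 ≈ 0.5726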